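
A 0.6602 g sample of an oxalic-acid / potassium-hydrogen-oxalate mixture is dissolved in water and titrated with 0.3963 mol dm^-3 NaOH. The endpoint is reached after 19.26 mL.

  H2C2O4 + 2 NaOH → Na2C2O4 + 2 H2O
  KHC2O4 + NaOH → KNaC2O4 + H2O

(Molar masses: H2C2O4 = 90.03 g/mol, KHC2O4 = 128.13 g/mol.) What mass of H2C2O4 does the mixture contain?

n(NaOH) = 0.01926 × 0.3963 = 7.633 × 10^-3 mol
Let x = n(H2C2O4), y = n(KHC2O4).
Titrant: 2x + 1y = 7.633 × 10^-3;  mass: 90.03x + 128.13y = 0.6602
Solving, x = 1.912 × 10^-3 mol, y = 3.809 × 10^-3 mol
mass of H2C2O4 = 1.912 × 10^-3 × 90.03 = 0.1721 g

0.1721 g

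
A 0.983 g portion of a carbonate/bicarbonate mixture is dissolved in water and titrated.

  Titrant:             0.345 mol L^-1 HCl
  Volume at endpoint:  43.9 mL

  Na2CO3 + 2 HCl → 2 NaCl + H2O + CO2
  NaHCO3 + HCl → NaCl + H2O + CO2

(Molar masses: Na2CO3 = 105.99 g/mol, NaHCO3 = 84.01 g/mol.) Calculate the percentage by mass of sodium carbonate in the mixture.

50.3 %

n(HCl) = 0.0439 × 0.345 = 0.0151 mol
Let x = n(Na2CO3), y = n(NaHCO3).
Titrant: 2x + 1y = 0.0151;  mass: 105.99x + 84.01y = 0.983
Solving, x = 4.67 × 10^-3 mol, y = 5.82 × 10^-3 mol
mass of Na2CO3 = 4.67 × 10^-3 × 105.99 = 0.494 g
% Na2CO3 = 0.494 / 0.983 × 100 = 50.3 %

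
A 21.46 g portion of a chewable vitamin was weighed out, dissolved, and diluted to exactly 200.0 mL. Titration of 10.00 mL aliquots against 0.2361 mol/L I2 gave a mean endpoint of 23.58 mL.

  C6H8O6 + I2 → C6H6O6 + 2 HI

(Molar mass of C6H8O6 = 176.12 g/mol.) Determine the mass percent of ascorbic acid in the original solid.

n(I2) per titration = 0.02358 × 0.2361 = 5.567 × 10^-3 mol
n(C6H8O6) in each aliquot = 5.567 × 10^-3 mol (1:1 ratio)
n(C6H8O6) in the whole flask = 5.567 × 10^-3 × 200.0/10.00 = 0.1113 mol
mass of C6H8O6 = 0.1113 × 176.12 = 19.61 g
% C6H8O6 = 19.61 / 21.46 × 100 = 91.38 %

91.38 %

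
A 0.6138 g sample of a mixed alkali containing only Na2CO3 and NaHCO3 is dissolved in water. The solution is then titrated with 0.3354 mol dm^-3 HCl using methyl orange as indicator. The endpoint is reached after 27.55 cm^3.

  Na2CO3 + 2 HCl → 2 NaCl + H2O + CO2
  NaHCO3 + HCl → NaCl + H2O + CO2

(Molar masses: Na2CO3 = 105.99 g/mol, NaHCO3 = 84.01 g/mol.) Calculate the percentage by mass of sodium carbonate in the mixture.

45.23 %

n(HCl) = 0.02755 × 0.3354 = 9.240 × 10^-3 mol
Let x = n(Na2CO3), y = n(NaHCO3).
Titrant: 2x + 1y = 9.240 × 10^-3;  mass: 105.99x + 84.01y = 0.6138
Solving, x = 2.619 × 10^-3 mol, y = 4.002 × 10^-3 mol
mass of Na2CO3 = 2.619 × 10^-3 × 105.99 = 0.2776 g
% Na2CO3 = 0.2776 / 0.6138 × 100 = 45.23 %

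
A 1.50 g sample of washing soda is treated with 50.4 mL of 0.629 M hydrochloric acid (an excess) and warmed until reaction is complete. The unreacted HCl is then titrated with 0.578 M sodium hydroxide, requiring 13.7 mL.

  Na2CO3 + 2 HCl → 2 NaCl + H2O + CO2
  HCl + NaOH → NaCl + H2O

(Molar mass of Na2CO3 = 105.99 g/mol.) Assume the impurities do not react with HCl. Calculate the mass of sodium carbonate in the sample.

n(HCl) added = 0.0504 × 0.629 = 0.0317 mol
n(NaOH) used in back-titration = 0.0137 × 0.578 = 7.92 × 10^-3 mol
n(HCl) left over = 7.92 × 10^-3 mol (1:1 ratio)
n(HCl) consumed by analyte = 0.0317 − 7.92 × 10^-3 = 0.0238 mol
From the 1:2 ratio, n(Na2CO3) = 1/2 × 0.0238 = 0.0119 mol
mass of Na2CO3 = 0.0119 × 105.99 = 1.26 g

1.26 g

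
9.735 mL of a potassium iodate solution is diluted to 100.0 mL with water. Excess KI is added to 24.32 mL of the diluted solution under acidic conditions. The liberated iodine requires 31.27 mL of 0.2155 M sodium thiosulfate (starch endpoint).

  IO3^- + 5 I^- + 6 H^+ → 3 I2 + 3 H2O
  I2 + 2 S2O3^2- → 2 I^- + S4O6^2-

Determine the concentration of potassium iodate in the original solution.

0.4744 M

n(S2O3^2-) = 0.03127 × 0.2155 = 6.739 × 10^-3 mol
n(I2) = n(S2O3^2-)/2 = 3.369 × 10^-3 mol
From the 1:3 ratio, n(IO3^-) in the aliquot = 1/3 × 3.369 × 10^-3 = 1.123 × 10^-3 mol
[IO3^-]_dilute = 1.123 × 10^-3 / 0.02432 = 0.04618 mol/L
[IO3^-]_original = 0.04618 × 100.0/9.735 = 0.4744 mol/L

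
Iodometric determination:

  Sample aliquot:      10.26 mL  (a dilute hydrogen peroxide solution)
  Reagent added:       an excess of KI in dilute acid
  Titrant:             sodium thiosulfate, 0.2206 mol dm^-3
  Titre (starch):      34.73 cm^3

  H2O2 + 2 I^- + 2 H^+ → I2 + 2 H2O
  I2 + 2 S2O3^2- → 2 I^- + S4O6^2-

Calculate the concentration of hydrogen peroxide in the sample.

n(S2O3^2-) = 0.03473 × 0.2206 = 7.661 × 10^-3 mol
n(I2) = n(S2O3^2-)/2 = 3.831 × 10^-3 mol
n(H2O2) in the aliquot = 3.831 × 10^-3 mol (1:1 ratio)
[H2O2] = 3.831 × 10^-3 / 0.01026 = 0.3734 mol/L

0.3734 mol/L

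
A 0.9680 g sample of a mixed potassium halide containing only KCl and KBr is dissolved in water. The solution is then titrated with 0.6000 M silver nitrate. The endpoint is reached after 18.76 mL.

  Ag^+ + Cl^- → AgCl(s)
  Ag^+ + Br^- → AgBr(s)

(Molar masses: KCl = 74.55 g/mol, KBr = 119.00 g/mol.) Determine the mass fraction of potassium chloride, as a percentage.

n(AgNO3) = 0.01876 × 0.6000 = 0.01126 mol
Let x = n(KCl), y = n(KBr).
Titrant: 1x + 1y = 0.01126;  mass: 74.55x + 119.00y = 0.9680
Solving, x = 8.357 × 10^-3 mol, y = 2.899 × 10^-3 mol
mass of KCl = 8.357 × 10^-3 × 74.55 = 0.6230 g
% KCl = 0.6230 / 0.9680 × 100 = 64.36 %

64.36 %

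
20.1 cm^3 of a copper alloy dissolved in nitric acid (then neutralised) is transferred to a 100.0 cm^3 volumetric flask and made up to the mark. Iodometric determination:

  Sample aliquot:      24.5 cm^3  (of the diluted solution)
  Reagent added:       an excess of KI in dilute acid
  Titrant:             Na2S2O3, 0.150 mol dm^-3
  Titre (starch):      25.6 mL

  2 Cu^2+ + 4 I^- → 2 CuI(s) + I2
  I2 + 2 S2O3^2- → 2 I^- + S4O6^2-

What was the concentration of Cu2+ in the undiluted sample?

0.780 mol/L

n(S2O3^2-) = 0.0256 × 0.150 = 3.84 × 10^-3 mol
n(I2) = n(S2O3^2-)/2 = 1.92 × 10^-3 mol
From the 2:1 ratio, n(Cu2+) in the aliquot = 2/1 × 1.92 × 10^-3 = 3.84 × 10^-3 mol
[Cu2+]_dilute = 3.84 × 10^-3 / 0.0245 = 0.157 mol/L
[Cu2+]_original = 0.157 × 100.0/20.1 = 0.780 mol/L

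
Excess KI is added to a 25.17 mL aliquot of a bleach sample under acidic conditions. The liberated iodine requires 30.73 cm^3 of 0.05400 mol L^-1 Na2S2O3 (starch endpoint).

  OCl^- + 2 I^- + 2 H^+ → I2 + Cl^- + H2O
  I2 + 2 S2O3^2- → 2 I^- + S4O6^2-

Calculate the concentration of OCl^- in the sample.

n(S2O3^2-) = 0.03073 × 0.05400 = 1.659 × 10^-3 mol
n(I2) = n(S2O3^2-)/2 = 8.297 × 10^-4 mol
n(OCl^-) in the aliquot = 8.297 × 10^-4 mol (1:1 ratio)
[OCl^-] = 8.297 × 10^-4 / 0.02517 = 0.03296 mol/L

0.03296 mol/L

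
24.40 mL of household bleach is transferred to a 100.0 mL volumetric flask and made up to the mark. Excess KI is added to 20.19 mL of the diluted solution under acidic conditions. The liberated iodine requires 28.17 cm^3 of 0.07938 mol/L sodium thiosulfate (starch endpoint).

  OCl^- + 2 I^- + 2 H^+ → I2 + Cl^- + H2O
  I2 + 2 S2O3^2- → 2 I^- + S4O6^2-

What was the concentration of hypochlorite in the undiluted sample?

0.2270 mol/L

n(S2O3^2-) = 0.02817 × 0.07938 = 2.236 × 10^-3 mol
n(I2) = n(S2O3^2-)/2 = 1.118 × 10^-3 mol
n(OCl^-) in the aliquot = 1.118 × 10^-3 mol (1:1 ratio)
[OCl^-]_dilute = 1.118 × 10^-3 / 0.02019 = 0.05538 mol/L
[OCl^-]_original = 0.05538 × 100.0/24.40 = 0.2270 mol/L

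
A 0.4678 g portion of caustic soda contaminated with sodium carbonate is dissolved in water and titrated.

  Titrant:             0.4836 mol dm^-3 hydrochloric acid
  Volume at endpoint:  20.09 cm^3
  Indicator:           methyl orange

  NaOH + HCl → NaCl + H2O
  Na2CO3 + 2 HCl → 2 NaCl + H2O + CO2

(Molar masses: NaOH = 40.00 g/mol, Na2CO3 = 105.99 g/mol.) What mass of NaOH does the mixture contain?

n(HCl) = 0.02009 × 0.4836 = 9.716 × 10^-3 mol
Let x = n(NaOH), y = n(Na2CO3).
Titrant: 1x + 2y = 9.716 × 10^-3;  mass: 40.00x + 105.99y = 0.4678
Solving, x = 3.622 × 10^-3 mol, y = 3.047 × 10^-3 mol
mass of NaOH = 3.622 × 10^-3 × 40.00 = 0.1449 g

0.1449 g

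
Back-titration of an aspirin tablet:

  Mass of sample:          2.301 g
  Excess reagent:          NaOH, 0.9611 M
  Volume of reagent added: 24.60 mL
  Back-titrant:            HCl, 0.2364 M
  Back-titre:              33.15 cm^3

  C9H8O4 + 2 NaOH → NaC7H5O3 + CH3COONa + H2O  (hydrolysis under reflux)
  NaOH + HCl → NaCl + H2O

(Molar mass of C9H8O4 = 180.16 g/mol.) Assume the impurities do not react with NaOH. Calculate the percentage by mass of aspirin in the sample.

n(NaOH) added = 0.02460 × 0.9611 = 0.02364 mol
n(HCl) used in back-titration = 0.03315 × 0.2364 = 7.837 × 10^-3 mol
n(NaOH) left over = 7.837 × 10^-3 mol (1:1 ratio)
n(NaOH) consumed by analyte = 0.02364 − 7.837 × 10^-3 = 0.01581 mol
From the 1:2 ratio, n(C9H8O4) = 1/2 × 0.01581 = 7.903 × 10^-3 mol
mass of C9H8O4 = 7.903 × 10^-3 × 180.16 = 1.424 g
% C9H8O4 = 1.424 / 2.301 × 100 = 61.88 %

61.88 %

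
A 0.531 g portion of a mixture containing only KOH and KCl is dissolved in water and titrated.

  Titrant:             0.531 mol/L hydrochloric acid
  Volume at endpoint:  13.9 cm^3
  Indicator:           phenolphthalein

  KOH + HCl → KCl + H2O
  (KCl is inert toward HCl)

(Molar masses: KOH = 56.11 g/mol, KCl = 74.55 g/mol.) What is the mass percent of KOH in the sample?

n(HCl) = 0.0139 × 0.531 = 7.38 × 10^-3 mol
Let x = n(KOH), y = n(KCl).
Titrant: 1x = 7.38 × 10^-3;  mass: 56.11x + 74.55y = 0.531
Solving, x = 7.38 × 10^-3 mol, y = 1.57 × 10^-3 mol
mass of KOH = 7.38 × 10^-3 × 56.11 = 0.414 g
% KOH = 0.414 / 0.531 × 100 = 78.0 %

78.0 %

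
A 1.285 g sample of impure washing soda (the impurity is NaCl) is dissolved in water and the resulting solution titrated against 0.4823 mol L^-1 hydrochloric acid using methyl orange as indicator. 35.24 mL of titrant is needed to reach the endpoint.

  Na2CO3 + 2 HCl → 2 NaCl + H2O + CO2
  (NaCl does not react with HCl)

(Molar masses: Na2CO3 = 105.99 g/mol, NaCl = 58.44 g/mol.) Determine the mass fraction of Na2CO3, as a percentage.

70.09 %

n(HCl) = 0.03524 × 0.4823 = 0.01700 mol
Let x = n(Na2CO3), y = n(NaCl).
Titrant: 2x = 0.01700;  mass: 105.99x + 58.44y = 1.285
Solving, x = 8.498 × 10^-3 mol, y = 6.576 × 10^-3 mol
mass of Na2CO3 = 8.498 × 10^-3 × 105.99 = 0.9007 g
% Na2CO3 = 0.9007 / 1.285 × 100 = 70.09 %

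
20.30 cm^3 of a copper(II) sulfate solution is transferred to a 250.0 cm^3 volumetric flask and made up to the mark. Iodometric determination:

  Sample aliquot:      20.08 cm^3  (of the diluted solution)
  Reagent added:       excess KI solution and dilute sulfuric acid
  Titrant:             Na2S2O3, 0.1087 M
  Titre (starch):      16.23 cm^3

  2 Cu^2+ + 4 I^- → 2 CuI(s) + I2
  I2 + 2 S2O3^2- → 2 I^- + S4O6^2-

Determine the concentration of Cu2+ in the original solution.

1.082 M

n(S2O3^2-) = 0.01623 × 0.1087 = 1.764 × 10^-3 mol
n(I2) = n(S2O3^2-)/2 = 8.821 × 10^-4 mol
From the 2:1 ratio, n(Cu2+) in the aliquot = 2/1 × 8.821 × 10^-4 = 1.764 × 10^-3 mol
[Cu2+]_dilute = 1.764 × 10^-3 / 0.02008 = 0.08786 mol/L
[Cu2+]_original = 0.08786 × 250.0/20.30 = 1.082 mol/L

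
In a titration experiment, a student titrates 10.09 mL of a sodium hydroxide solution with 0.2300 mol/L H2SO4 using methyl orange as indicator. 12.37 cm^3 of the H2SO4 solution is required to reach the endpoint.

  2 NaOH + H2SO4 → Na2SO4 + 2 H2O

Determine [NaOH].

n(H2SO4) = 0.01237 L × 0.2300 mol/L = 2.845 × 10^-3 mol
From the 2:1 mole ratio, n(NaOH) = 2/1 × 2.845 × 10^-3 = 5.690 × 10^-3 mol
[NaOH] = 5.690 × 10^-3 mol / 0.01009 L = 0.5639 mol/L

0.5639 mol/L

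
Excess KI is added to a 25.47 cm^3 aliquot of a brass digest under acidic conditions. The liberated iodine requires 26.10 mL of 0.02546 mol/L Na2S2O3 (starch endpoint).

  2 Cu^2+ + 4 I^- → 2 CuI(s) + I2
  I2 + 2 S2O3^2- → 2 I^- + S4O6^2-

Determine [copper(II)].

0.02609 mol/L

n(S2O3^2-) = 0.02610 × 0.02546 = 6.645 × 10^-4 mol
n(I2) = n(S2O3^2-)/2 = 3.323 × 10^-4 mol
From the 2:1 ratio, n(Cu2+) in the aliquot = 2/1 × 3.323 × 10^-4 = 6.645 × 10^-4 mol
[Cu2+] = 6.645 × 10^-4 / 0.02547 = 0.02609 mol/L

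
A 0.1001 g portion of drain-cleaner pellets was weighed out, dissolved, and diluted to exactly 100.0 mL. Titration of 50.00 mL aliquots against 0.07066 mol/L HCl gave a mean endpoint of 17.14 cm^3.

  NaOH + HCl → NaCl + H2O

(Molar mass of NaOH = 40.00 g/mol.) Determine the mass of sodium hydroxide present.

0.09689 g

n(HCl) per titration = 0.01714 × 0.07066 = 1.211 × 10^-3 mol
n(NaOH) in each aliquot = 1.211 × 10^-3 mol (1:1 ratio)
n(NaOH) in the whole flask = 1.211 × 10^-3 × 100.0/50.00 = 2.422 × 10^-3 mol
mass of NaOH = 2.422 × 10^-3 × 40.00 = 0.09689 g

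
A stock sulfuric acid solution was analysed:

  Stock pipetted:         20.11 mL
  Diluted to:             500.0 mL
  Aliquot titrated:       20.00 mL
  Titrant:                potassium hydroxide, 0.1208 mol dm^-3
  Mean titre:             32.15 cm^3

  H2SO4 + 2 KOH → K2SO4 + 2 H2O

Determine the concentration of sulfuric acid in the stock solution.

2.414 mol/L

n(KOH) = 0.03215 × 0.1208 = 3.884 × 10^-3 mol
From the 1:2 ratio, n(H2SO4) in the aliquot = 1/2 × 3.884 × 10^-3 = 1.942 × 10^-3 mol
[H2SO4]_dilute = 1.942 × 10^-3 / 0.02000 = 0.09709 mol/L
Dilution factor = 500.0 / 20.11 = 24.86
[H2SO4]_stock = 0.09709 × 24.86 = 2.414 mol/L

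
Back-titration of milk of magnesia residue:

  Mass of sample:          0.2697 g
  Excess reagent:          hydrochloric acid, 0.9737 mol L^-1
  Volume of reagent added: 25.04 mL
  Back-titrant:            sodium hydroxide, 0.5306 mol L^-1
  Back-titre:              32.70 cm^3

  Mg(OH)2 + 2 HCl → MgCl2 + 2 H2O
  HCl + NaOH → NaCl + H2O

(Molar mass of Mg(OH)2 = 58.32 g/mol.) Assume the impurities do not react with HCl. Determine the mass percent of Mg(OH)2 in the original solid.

n(HCl) added = 0.02504 × 0.9737 = 0.02438 mol
n(NaOH) used in back-titration = 0.03270 × 0.5306 = 0.01735 mol
n(HCl) left over = 0.01735 mol (1:1 ratio)
n(HCl) consumed by analyte = 0.02438 − 0.01735 = 7.031 × 10^-3 mol
From the 1:2 ratio, n(Mg(OH)2) = 1/2 × 7.031 × 10^-3 = 3.515 × 10^-3 mol
mass of Mg(OH)2 = 3.515 × 10^-3 × 58.32 = 0.2050 g
% Mg(OH)2 = 0.2050 / 0.2697 × 100 = 76.02 %

76.02 %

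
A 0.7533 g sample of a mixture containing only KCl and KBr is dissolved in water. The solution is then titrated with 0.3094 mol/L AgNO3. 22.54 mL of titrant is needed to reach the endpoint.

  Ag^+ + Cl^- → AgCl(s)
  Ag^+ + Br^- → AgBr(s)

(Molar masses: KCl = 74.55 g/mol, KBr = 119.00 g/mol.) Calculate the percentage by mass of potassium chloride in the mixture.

n(AgNO3) = 0.02254 × 0.3094 = 6.974 × 10^-3 mol
Let x = n(KCl), y = n(KBr).
Titrant: 1x + 1y = 6.974 × 10^-3;  mass: 74.55x + 119.00y = 0.7533
Solving, x = 1.723 × 10^-3 mol, y = 5.251 × 10^-3 mol
mass of KCl = 1.723 × 10^-3 × 74.55 = 0.1285 g
% KCl = 0.1285 / 0.7533 × 100 = 17.05 %

17.05 %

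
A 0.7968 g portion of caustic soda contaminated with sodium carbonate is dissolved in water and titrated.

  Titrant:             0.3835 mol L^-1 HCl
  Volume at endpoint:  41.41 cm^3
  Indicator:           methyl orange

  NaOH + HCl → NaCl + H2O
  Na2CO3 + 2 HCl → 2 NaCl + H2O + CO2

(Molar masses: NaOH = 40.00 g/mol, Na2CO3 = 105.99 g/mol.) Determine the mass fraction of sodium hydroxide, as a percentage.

17.31 %

n(HCl) = 0.04141 × 0.3835 = 0.01588 mol
Let x = n(NaOH), y = n(Na2CO3).
Titrant: 1x + 2y = 0.01588;  mass: 40.00x + 105.99y = 0.7968
Solving, x = 3.447 × 10^-3 mol, y = 6.217 × 10^-3 mol
mass of NaOH = 3.447 × 10^-3 × 40.00 = 0.1379 g
% NaOH = 0.1379 / 0.7968 × 100 = 17.31 %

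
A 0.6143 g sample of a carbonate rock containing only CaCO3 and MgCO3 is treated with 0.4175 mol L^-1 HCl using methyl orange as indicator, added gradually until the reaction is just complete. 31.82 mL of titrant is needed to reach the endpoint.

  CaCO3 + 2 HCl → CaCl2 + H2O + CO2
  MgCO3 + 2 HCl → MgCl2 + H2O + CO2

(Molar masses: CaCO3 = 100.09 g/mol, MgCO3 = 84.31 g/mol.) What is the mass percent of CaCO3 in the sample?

56.04 %

n(HCl) = 0.03182 × 0.4175 = 0.01328 mol
Let x = n(CaCO3), y = n(MgCO3).
Titrant: 2x + 2y = 0.01328;  mass: 100.09x + 84.31y = 0.6143
Solving, x = 3.440 × 10^-3 mol, y = 3.203 × 10^-3 mol
mass of CaCO3 = 3.440 × 10^-3 × 100.09 = 0.3443 g
% CaCO3 = 0.3443 / 0.6143 × 100 = 56.04 %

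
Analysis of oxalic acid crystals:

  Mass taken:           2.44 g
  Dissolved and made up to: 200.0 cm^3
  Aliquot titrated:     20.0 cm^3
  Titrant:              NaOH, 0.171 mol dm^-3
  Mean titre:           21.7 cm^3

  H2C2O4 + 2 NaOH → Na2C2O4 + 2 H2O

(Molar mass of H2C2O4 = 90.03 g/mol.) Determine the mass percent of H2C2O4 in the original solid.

68.5 %

n(NaOH) per titration = 0.0217 × 0.171 = 3.71 × 10^-3 mol
From the 1:2 ratio, n(H2C2O4) in each aliquot = 1/2 × 3.71 × 10^-3 = 1.86 × 10^-3 mol
n(H2C2O4) in the whole flask = 1.86 × 10^-3 × 200.0/20.0 = 0.0186 mol
mass of H2C2O4 = 0.0186 × 90.03 = 1.67 g
% H2C2O4 = 1.67 / 2.44 × 100 = 68.5 %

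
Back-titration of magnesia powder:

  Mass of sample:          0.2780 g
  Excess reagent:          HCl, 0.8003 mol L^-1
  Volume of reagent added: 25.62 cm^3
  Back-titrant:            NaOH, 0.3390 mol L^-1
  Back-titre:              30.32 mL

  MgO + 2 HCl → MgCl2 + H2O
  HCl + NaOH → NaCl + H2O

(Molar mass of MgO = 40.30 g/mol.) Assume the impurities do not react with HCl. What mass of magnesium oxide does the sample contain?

0.2060 g

n(HCl) added = 0.02562 × 0.8003 = 0.02050 mol
n(NaOH) used in back-titration = 0.03032 × 0.3390 = 0.01028 mol
n(HCl) left over = 0.01028 mol (1:1 ratio)
n(HCl) consumed by analyte = 0.02050 − 0.01028 = 0.01023 mol
From the 1:2 ratio, n(MgO) = 1/2 × 0.01023 = 5.113 × 10^-3 mol
mass of MgO = 5.113 × 10^-3 × 40.30 = 0.2060 g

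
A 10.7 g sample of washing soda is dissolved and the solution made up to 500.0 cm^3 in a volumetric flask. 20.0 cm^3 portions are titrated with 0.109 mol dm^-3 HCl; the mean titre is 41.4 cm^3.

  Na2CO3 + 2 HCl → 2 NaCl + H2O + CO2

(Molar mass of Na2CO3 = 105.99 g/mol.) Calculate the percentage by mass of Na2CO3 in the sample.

55.9 %

n(HCl) per titration = 0.0414 × 0.109 = 4.51 × 10^-3 mol
From the 1:2 ratio, n(Na2CO3) in each aliquot = 1/2 × 4.51 × 10^-3 = 2.26 × 10^-3 mol
n(Na2CO3) in the whole flask = 2.26 × 10^-3 × 500.0/20.0 = 0.0564 mol
mass of Na2CO3 = 0.0564 × 105.99 = 5.98 g
% Na2CO3 = 5.98 / 10.7 × 100 = 55.9 %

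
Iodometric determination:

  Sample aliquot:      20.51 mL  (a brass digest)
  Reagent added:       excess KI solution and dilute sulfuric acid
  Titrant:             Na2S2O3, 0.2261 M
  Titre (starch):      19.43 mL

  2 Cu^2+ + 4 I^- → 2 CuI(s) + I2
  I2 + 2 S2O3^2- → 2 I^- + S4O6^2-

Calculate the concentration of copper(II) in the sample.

0.2142 M

n(S2O3^2-) = 0.01943 × 0.2261 = 4.393 × 10^-3 mol
n(I2) = n(S2O3^2-)/2 = 2.197 × 10^-3 mol
From the 2:1 ratio, n(Cu2+) in the aliquot = 2/1 × 2.197 × 10^-3 = 4.393 × 10^-3 mol
[Cu2+] = 4.393 × 10^-3 / 0.02051 = 0.2142 mol/L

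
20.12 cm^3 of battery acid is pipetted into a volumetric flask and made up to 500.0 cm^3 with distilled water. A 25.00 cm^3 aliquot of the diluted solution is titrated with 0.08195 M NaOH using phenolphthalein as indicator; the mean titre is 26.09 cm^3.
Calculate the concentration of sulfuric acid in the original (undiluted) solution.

1.063 M

H2SO4 + 2 NaOH → Na2SO4 + 2 H2O
n(NaOH) = 0.02609 × 0.08195 = 2.138 × 10^-3 mol
From the 1:2 ratio, n(H2SO4) in the aliquot = 1/2 × 2.138 × 10^-3 = 1.069 × 10^-3 mol
[H2SO4]_dilute = 1.069 × 10^-3 / 0.02500 = 0.04276 mol/L
Dilution factor = 500.0 / 20.12 = 24.85
[H2SO4]_stock = 0.04276 × 24.85 = 1.063 mol/L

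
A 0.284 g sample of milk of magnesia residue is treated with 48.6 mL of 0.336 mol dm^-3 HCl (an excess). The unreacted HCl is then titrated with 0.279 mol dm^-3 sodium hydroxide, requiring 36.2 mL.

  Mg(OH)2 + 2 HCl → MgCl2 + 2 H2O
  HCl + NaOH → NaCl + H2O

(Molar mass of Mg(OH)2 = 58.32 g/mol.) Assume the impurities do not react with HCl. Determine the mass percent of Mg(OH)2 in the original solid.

64.0 %

n(HCl) added = 0.0486 × 0.336 = 0.0163 mol
n(NaOH) used in back-titration = 0.0362 × 0.279 = 0.0101 mol
n(HCl) left over = 0.0101 mol (1:1 ratio)
n(HCl) consumed by analyte = 0.0163 − 0.0101 = 6.23 × 10^-3 mol
From the 1:2 ratio, n(Mg(OH)2) = 1/2 × 6.23 × 10^-3 = 3.11 × 10^-3 mol
mass of Mg(OH)2 = 3.11 × 10^-3 × 58.32 = 0.182 g
% Mg(OH)2 = 0.182 / 0.284 × 100 = 64.0 %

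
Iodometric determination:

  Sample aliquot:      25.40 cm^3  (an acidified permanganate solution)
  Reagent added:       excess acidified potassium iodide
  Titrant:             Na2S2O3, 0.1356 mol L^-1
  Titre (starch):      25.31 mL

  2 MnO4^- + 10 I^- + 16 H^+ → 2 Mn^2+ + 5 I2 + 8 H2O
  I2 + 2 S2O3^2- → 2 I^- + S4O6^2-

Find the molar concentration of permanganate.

0.02702 mol/L

n(S2O3^2-) = 0.02531 × 0.1356 = 3.432 × 10^-3 mol
n(I2) = n(S2O3^2-)/2 = 1.716 × 10^-3 mol
From the 2:5 ratio, n(MnO4^-) in the aliquot = 2/5 × 1.716 × 10^-3 = 6.864 × 10^-4 mol
[MnO4^-] = 6.864 × 10^-4 / 0.02540 = 0.02702 mol/L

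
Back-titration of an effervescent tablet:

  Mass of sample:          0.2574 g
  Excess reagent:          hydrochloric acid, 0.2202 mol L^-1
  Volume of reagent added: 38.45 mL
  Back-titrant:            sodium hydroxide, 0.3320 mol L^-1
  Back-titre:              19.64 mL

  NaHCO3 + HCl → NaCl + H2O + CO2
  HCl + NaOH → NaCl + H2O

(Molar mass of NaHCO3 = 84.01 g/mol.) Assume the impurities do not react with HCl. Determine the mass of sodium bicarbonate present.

n(HCl) added = 0.03845 × 0.2202 = 8.467 × 10^-3 mol
n(NaOH) used in back-titration = 0.01964 × 0.3320 = 6.520 × 10^-3 mol
n(HCl) left over = 6.520 × 10^-3 mol (1:1 ratio)
n(HCl) consumed by analyte = 8.467 × 10^-3 − 6.520 × 10^-3 = 1.946 × 10^-3 mol
n(NaHCO3) = 1.946 × 10^-3 mol (1:1 ratio)
mass of NaHCO3 = 1.946 × 10^-3 × 84.01 = 0.1635 g

0.1635 g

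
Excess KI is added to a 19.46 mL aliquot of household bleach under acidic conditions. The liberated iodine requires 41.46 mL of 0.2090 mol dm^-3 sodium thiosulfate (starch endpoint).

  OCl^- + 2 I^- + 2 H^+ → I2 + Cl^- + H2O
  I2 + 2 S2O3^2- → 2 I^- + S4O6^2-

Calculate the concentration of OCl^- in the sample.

n(S2O3^2-) = 0.04146 × 0.2090 = 8.665 × 10^-3 mol
n(I2) = n(S2O3^2-)/2 = 4.333 × 10^-3 mol
n(OCl^-) in the aliquot = 4.333 × 10^-3 mol (1:1 ratio)
[OCl^-] = 4.333 × 10^-3 / 0.01946 = 0.2226 mol/L

0.2226 mol/L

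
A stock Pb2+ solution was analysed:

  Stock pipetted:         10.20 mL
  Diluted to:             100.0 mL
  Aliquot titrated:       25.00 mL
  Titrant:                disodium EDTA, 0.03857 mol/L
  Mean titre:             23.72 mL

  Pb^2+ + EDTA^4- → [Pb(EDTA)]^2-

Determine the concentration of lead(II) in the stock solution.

n(EDTA) = 0.02372 × 0.03857 = 9.149 × 10^-4 mol
n(Pb2+) in the aliquot = 9.149 × 10^-4 mol (1:1 ratio)
[Pb2+]_dilute = 9.149 × 10^-4 / 0.02500 = 0.03660 mol/L
Dilution factor = 100.0 / 10.20 = 9.804
[Pb2+]_stock = 0.03660 × 9.804 = 0.3588 mol/L

0.3588 mol/L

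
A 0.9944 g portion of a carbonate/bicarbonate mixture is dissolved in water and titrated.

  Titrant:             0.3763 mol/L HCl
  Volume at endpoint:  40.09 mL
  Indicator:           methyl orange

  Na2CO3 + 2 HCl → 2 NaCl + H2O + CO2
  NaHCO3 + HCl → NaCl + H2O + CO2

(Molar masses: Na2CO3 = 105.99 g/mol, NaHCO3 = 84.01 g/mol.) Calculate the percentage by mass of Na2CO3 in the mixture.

46.90 %

n(HCl) = 0.04009 × 0.3763 = 0.01509 mol
Let x = n(Na2CO3), y = n(NaHCO3).
Titrant: 2x + 1y = 0.01509;  mass: 105.99x + 84.01y = 0.9944
Solving, x = 4.401 × 10^-3 mol, y = 6.285 × 10^-3 mol
mass of Na2CO3 = 4.401 × 10^-3 × 105.99 = 0.4664 g
% Na2CO3 = 0.4664 / 0.9944 × 100 = 46.90 %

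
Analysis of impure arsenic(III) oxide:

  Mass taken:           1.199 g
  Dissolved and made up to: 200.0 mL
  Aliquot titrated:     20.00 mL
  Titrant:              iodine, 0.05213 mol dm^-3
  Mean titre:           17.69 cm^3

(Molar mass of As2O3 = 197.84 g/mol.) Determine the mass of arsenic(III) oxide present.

0.9122 g

As2O3 + 2 I2 + 2 H2O → As2O5 + 4 HI
n(I2) per titration = 0.01769 × 0.05213 = 9.222 × 10^-4 mol
From the 1:2 ratio, n(As2O3) in each aliquot = 1/2 × 9.222 × 10^-4 = 4.611 × 10^-4 mol
n(As2O3) in the whole flask = 4.611 × 10^-4 × 200.0/20.00 = 4.611 × 10^-3 mol
mass of As2O3 = 4.611 × 10^-3 × 197.84 = 0.9122 g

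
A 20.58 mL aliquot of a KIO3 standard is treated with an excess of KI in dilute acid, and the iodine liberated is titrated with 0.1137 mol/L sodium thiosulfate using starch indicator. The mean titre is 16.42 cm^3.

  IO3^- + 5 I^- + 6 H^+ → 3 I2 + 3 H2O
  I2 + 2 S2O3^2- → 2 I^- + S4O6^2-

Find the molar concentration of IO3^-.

0.01512 mol/L

n(S2O3^2-) = 0.01642 × 0.1137 = 1.867 × 10^-3 mol
n(I2) = n(S2O3^2-)/2 = 9.335 × 10^-4 mol
From the 1:3 ratio, n(IO3^-) in the aliquot = 1/3 × 9.335 × 10^-4 = 3.112 × 10^-4 mol
[IO3^-] = 3.112 × 10^-4 / 0.02058 = 0.01512 mol/L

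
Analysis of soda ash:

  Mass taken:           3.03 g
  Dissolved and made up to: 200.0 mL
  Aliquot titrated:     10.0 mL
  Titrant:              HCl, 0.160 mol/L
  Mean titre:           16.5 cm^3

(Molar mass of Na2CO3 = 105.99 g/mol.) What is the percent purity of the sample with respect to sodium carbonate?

Na2CO3 + 2 HCl → 2 NaCl + H2O + CO2
n(HCl) per titration = 0.0165 × 0.160 = 2.64 × 10^-3 mol
From the 1:2 ratio, n(Na2CO3) in each aliquot = 1/2 × 2.64 × 10^-3 = 1.32 × 10^-3 mol
n(Na2CO3) in the whole flask = 1.32 × 10^-3 × 200.0/10.0 = 0.0264 mol
mass of Na2CO3 = 0.0264 × 105.99 = 2.80 g
% Na2CO3 = 2.80 / 3.03 × 100 = 92.3 %

92.3 %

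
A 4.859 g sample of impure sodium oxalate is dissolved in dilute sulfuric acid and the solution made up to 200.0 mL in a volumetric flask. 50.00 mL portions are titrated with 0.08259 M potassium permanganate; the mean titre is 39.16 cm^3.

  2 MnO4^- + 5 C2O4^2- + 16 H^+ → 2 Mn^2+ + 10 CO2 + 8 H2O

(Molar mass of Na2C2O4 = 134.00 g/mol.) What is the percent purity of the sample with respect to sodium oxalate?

89.19 %

n(KMnO4) per titration = 0.03916 × 0.08259 = 3.234 × 10^-3 mol
From the 5:2 ratio, n(Na2C2O4) in each aliquot = 5/2 × 3.234 × 10^-3 = 8.086 × 10^-3 mol
n(Na2C2O4) in the whole flask = 8.086 × 10^-3 × 200.0/50.00 = 0.03234 mol
mass of Na2C2O4 = 0.03234 × 134.00 = 4.334 g
% Na2C2O4 = 4.334 / 4.859 × 100 = 89.19 %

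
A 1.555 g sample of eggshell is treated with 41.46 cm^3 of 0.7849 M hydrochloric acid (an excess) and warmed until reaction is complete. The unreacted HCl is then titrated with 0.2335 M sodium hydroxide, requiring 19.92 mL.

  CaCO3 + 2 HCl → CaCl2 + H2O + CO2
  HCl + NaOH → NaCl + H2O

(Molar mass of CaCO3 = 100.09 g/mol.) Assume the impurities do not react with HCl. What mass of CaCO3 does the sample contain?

n(HCl) added = 0.04146 × 0.7849 = 0.03254 mol
n(NaOH) used in back-titration = 0.01992 × 0.2335 = 4.651 × 10^-3 mol
n(HCl) left over = 4.651 × 10^-3 mol (1:1 ratio)
n(HCl) consumed by analyte = 0.03254 − 4.651 × 10^-3 = 0.02789 mol
From the 1:2 ratio, n(CaCO3) = 1/2 × 0.02789 = 0.01395 mol
mass of CaCO3 = 0.01395 × 100.09 = 1.396 g

1.396 g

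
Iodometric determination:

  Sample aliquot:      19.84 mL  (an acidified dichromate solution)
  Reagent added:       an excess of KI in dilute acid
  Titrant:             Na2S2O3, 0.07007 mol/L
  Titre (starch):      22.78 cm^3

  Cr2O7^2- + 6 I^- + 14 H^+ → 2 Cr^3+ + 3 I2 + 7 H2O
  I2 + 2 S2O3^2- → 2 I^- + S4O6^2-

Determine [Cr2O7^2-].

n(S2O3^2-) = 0.02278 × 0.07007 = 1.596 × 10^-3 mol
n(I2) = n(S2O3^2-)/2 = 7.981 × 10^-4 mol
From the 1:3 ratio, n(Cr2O7^2-) in the aliquot = 1/3 × 7.981 × 10^-4 = 2.660 × 10^-4 mol
[Cr2O7^2-] = 2.660 × 10^-4 / 0.01984 = 0.01341 mol/L

0.01341 mol/L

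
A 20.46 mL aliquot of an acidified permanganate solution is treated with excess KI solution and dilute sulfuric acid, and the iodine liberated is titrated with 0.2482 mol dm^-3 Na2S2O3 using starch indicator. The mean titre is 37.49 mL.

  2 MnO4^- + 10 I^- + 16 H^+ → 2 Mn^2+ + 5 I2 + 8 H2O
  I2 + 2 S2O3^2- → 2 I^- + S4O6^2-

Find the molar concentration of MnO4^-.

0.09096 mol/L

n(S2O3^2-) = 0.03749 × 0.2482 = 9.305 × 10^-3 mol
n(I2) = n(S2O3^2-)/2 = 4.653 × 10^-3 mol
From the 2:5 ratio, n(MnO4^-) in the aliquot = 2/5 × 4.653 × 10^-3 = 1.861 × 10^-3 mol
[MnO4^-] = 1.861 × 10^-3 / 0.02046 = 0.09096 mol/L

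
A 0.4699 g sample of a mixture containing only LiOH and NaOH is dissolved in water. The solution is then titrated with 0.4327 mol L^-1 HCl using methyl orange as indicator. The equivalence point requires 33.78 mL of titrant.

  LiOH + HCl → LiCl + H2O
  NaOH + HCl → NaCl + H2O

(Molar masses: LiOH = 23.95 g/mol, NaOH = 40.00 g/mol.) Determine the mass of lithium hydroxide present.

n(HCl) = 0.03378 × 0.4327 = 0.01462 mol
Let x = n(LiOH), y = n(NaOH).
Titrant: 1x + 1y = 0.01462;  mass: 23.95x + 40.00y = 0.4699
Solving, x = 7.150 × 10^-3 mol, y = 7.466 × 10^-3 mol
mass of LiOH = 7.150 × 10^-3 × 23.95 = 0.1713 g

0.1713 g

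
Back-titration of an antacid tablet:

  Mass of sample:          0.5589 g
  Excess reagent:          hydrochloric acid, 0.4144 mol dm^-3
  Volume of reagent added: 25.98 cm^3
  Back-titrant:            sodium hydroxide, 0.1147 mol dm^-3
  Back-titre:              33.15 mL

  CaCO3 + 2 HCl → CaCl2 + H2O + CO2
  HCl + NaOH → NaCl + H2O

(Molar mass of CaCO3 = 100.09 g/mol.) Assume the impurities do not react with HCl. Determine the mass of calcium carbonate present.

0.3485 g

n(HCl) added = 0.02598 × 0.4144 = 0.01077 mol
n(NaOH) used in back-titration = 0.03315 × 0.1147 = 3.802 × 10^-3 mol
n(HCl) left over = 3.802 × 10^-3 mol (1:1 ratio)
n(HCl) consumed by analyte = 0.01077 − 3.802 × 10^-3 = 6.964 × 10^-3 mol
From the 1:2 ratio, n(CaCO3) = 1/2 × 6.964 × 10^-3 = 3.482 × 10^-3 mol
mass of CaCO3 = 3.482 × 10^-3 × 100.09 = 0.3485 g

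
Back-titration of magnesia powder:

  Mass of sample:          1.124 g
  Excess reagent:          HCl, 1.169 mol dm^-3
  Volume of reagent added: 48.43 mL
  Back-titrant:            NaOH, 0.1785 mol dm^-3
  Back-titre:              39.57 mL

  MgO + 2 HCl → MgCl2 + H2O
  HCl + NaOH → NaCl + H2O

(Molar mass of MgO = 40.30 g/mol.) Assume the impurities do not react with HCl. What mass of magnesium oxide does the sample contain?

0.9985 g

n(HCl) added = 0.04843 × 1.169 = 0.05661 mol
n(NaOH) used in back-titration = 0.03957 × 0.1785 = 7.063 × 10^-3 mol
n(HCl) left over = 7.063 × 10^-3 mol (1:1 ratio)
n(HCl) consumed by analyte = 0.05661 − 7.063 × 10^-3 = 0.04955 mol
From the 1:2 ratio, n(MgO) = 1/2 × 0.04955 = 0.02478 mol
mass of MgO = 0.02478 × 40.30 = 0.9985 g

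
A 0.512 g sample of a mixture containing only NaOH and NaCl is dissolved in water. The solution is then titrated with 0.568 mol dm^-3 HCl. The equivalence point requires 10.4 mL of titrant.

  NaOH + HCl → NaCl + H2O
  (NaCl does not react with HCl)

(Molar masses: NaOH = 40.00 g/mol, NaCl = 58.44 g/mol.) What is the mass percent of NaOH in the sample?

46.1 %

n(HCl) = 0.0104 × 0.568 = 5.91 × 10^-3 mol
Let x = n(NaOH), y = n(NaCl).
Titrant: 1x = 5.91 × 10^-3;  mass: 40.00x + 58.44y = 0.512
Solving, x = 5.91 × 10^-3 mol, y = 4.72 × 10^-3 mol
mass of NaOH = 5.91 × 10^-3 × 40.00 = 0.236 g
% NaOH = 0.236 / 0.512 × 100 = 46.1 %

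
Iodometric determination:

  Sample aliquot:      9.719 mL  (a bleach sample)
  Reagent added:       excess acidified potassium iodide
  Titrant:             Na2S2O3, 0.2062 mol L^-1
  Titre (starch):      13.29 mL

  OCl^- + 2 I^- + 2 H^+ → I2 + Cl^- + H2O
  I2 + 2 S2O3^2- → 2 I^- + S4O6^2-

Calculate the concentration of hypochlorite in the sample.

n(S2O3^2-) = 0.01329 × 0.2062 = 2.740 × 10^-3 mol
n(I2) = n(S2O3^2-)/2 = 1.370 × 10^-3 mol
n(OCl^-) in the aliquot = 1.370 × 10^-3 mol (1:1 ratio)
[OCl^-] = 1.370 × 10^-3 / 0.009719 = 0.1410 mol/L

0.1410 mol/L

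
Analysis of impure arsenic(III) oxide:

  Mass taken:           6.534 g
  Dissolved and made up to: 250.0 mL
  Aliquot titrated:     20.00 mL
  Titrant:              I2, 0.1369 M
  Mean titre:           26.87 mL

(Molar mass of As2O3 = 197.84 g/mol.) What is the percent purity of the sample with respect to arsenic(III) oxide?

As2O3 + 2 I2 + 2 H2O → As2O5 + 4 HI
n(I2) per titration = 0.02687 × 0.1369 = 3.679 × 10^-3 mol
From the 1:2 ratio, n(As2O3) in each aliquot = 1/2 × 3.679 × 10^-3 = 1.839 × 10^-3 mol
n(As2O3) in the whole flask = 1.839 × 10^-3 × 250.0/20.00 = 0.02299 mol
mass of As2O3 = 0.02299 × 197.84 = 4.548 g
% As2O3 = 4.548 / 6.534 × 100 = 69.61 %

69.61 %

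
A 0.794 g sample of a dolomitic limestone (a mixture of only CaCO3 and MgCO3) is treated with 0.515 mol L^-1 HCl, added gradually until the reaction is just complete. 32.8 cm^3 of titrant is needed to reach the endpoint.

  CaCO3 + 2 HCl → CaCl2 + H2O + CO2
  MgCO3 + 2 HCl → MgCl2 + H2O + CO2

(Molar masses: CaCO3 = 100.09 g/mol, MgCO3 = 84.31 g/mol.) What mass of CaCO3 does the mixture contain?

0.520 g

n(HCl) = 0.0328 × 0.515 = 0.0169 mol
Let x = n(CaCO3), y = n(MgCO3).
Titrant: 2x + 2y = 0.0169;  mass: 100.09x + 84.31y = 0.794
Solving, x = 5.19 × 10^-3 mol, y = 3.25 × 10^-3 mol
mass of CaCO3 = 5.19 × 10^-3 × 100.09 = 0.520 g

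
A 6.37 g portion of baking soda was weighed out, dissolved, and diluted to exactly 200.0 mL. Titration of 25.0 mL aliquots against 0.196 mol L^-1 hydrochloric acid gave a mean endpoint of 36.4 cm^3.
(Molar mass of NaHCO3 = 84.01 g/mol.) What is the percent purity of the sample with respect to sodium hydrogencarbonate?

NaHCO3 + HCl → NaCl + H2O + CO2
n(HCl) per titration = 0.0364 × 0.196 = 7.13 × 10^-3 mol
n(NaHCO3) in each aliquot = 7.13 × 10^-3 mol (1:1 ratio)
n(NaHCO3) in the whole flask = 7.13 × 10^-3 × 200.0/25.0 = 0.0571 mol
mass of NaHCO3 = 0.0571 × 84.01 = 4.79 g
% NaHCO3 = 4.79 / 6.37 × 100 = 75.3 %

75.3 %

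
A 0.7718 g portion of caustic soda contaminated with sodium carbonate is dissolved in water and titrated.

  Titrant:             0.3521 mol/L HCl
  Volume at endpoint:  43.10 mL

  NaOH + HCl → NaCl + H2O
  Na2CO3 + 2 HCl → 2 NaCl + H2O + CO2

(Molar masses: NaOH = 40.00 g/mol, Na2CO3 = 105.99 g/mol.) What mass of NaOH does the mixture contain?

0.09981 g

n(HCl) = 0.04310 × 0.3521 = 0.01518 mol
Let x = n(NaOH), y = n(Na2CO3).
Titrant: 1x + 2y = 0.01518;  mass: 40.00x + 105.99y = 0.7718
Solving, x = 2.495 × 10^-3 mol, y = 6.340 × 10^-3 mol
mass of NaOH = 2.495 × 10^-3 × 40.00 = 0.09981 g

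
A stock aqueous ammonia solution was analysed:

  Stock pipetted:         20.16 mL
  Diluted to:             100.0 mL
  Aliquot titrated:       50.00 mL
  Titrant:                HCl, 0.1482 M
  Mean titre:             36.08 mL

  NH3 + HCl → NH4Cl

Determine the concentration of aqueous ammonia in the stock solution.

0.5305 M

n(HCl) = 0.03608 × 0.1482 = 5.347 × 10^-3 mol
n(NH3) in the aliquot = 5.347 × 10^-3 mol (1:1 ratio)
[NH3]_dilute = 5.347 × 10^-3 / 0.05000 = 0.1069 mol/L
Dilution factor = 100.0 / 20.16 = 4.960
[NH3]_stock = 0.1069 × 4.960 = 0.5305 mol/L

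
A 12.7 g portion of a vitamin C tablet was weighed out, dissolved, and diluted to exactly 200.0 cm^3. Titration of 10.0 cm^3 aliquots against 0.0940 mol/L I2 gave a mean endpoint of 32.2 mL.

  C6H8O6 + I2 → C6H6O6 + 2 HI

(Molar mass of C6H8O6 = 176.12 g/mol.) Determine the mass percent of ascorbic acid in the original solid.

n(I2) per titration = 0.0322 × 0.0940 = 3.03 × 10^-3 mol
n(C6H8O6) in each aliquot = 3.03 × 10^-3 mol (1:1 ratio)
n(C6H8O6) in the whole flask = 3.03 × 10^-3 × 200.0/10.0 = 0.0605 mol
mass of C6H8O6 = 0.0605 × 176.12 = 10.7 g
% C6H8O6 = 10.7 / 12.7 × 100 = 83.9 %

83.9 %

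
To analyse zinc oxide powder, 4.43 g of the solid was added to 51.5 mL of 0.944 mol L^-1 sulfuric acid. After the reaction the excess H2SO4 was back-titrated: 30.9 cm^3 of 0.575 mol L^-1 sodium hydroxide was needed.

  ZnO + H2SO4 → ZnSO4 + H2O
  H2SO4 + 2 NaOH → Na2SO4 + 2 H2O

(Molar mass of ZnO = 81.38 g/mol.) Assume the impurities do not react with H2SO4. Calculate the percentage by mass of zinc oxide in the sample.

73.0 %

n(H2SO4) added = 0.0515 × 0.944 = 0.0486 mol
n(NaOH) used in back-titration = 0.0309 × 0.575 = 0.0178 mol
From the 1:2 ratio, n(H2SO4) left over = 1/2 × 0.0178 = 8.88 × 10^-3 mol
n(H2SO4) consumed by analyte = 0.0486 − 8.88 × 10^-3 = 0.0397 mol
n(ZnO) = 0.0397 mol (1:1 ratio)
mass of ZnO = 0.0397 × 81.38 = 3.23 g
% ZnO = 3.23 / 4.43 × 100 = 73.0 %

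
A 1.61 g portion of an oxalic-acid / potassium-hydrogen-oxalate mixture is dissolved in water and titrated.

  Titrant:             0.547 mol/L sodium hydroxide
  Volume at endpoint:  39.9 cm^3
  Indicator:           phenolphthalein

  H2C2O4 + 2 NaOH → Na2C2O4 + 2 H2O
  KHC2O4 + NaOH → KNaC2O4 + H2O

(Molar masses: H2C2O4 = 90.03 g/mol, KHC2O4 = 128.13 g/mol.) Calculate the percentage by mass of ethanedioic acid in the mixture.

n(NaOH) = 0.0399 × 0.547 = 0.0218 mol
Let x = n(H2C2O4), y = n(KHC2O4).
Titrant: 2x + 1y = 0.0218;  mass: 90.03x + 128.13y = 1.61
Solving, x = 7.14 × 10^-3 mol, y = 7.55 × 10^-3 mol
mass of H2C2O4 = 7.14 × 10^-3 × 90.03 = 0.643 g
% H2C2O4 = 0.643 / 1.61 × 100 = 39.9 %

39.9 %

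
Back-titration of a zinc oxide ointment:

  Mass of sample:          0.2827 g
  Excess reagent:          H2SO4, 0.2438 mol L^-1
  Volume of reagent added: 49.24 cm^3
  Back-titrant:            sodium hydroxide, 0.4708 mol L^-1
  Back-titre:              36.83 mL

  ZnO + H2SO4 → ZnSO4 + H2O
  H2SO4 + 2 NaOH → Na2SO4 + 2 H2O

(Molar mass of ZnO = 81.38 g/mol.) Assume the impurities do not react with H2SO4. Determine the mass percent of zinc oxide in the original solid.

96.00 %

n(H2SO4) added = 0.04924 × 0.2438 = 0.01200 mol
n(NaOH) used in back-titration = 0.03683 × 0.4708 = 0.01734 mol
From the 1:2 ratio, n(H2SO4) left over = 1/2 × 0.01734 = 8.670 × 10^-3 mol
n(H2SO4) consumed by analyte = 0.01200 − 8.670 × 10^-3 = 3.335 × 10^-3 mol
n(ZnO) = 3.335 × 10^-3 mol (1:1 ratio)
mass of ZnO = 3.335 × 10^-3 × 81.38 = 0.2714 g
% ZnO = 0.2714 / 0.2827 × 100 = 96.00 %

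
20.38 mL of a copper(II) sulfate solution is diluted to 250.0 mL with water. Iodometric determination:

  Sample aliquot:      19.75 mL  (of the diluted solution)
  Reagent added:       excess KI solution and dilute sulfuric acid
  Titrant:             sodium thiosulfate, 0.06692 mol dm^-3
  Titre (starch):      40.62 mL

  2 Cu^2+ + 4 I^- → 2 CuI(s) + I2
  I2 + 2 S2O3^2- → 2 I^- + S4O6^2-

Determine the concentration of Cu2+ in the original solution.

1.688 mol/L

n(S2O3^2-) = 0.04062 × 0.06692 = 2.718 × 10^-3 mol
n(I2) = n(S2O3^2-)/2 = 1.359 × 10^-3 mol
From the 2:1 ratio, n(Cu2+) in the aliquot = 2/1 × 1.359 × 10^-3 = 2.718 × 10^-3 mol
[Cu2+]_dilute = 2.718 × 10^-3 / 0.01975 = 0.1376 mol/L
[Cu2+]_original = 0.1376 × 250.0/20.38 = 1.688 mol/L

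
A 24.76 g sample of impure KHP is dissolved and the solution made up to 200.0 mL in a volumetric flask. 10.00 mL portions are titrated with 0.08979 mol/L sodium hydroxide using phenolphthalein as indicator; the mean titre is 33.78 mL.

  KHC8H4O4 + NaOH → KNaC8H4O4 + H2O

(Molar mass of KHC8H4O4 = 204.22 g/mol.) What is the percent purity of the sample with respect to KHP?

n(NaOH) per titration = 0.03378 × 0.08979 = 3.033 × 10^-3 mol
n(KHC8H4O4) in each aliquot = 3.033 × 10^-3 mol (1:1 ratio)
n(KHC8H4O4) in the whole flask = 3.033 × 10^-3 × 200.0/10.00 = 0.06066 mol
mass of KHC8H4O4 = 0.06066 × 204.22 = 12.39 g
% KHC8H4O4 = 12.39 / 24.76 × 100 = 50.03 %

50.03 %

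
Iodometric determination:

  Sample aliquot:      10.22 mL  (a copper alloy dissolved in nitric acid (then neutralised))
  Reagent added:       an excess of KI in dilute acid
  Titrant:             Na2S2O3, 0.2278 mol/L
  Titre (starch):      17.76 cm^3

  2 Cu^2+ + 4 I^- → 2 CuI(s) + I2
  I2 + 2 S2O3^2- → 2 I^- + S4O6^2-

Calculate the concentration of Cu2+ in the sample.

0.3959 mol/L

n(S2O3^2-) = 0.01776 × 0.2278 = 4.046 × 10^-3 mol
n(I2) = n(S2O3^2-)/2 = 2.023 × 10^-3 mol
From the 2:1 ratio, n(Cu2+) in the aliquot = 2/1 × 2.023 × 10^-3 = 4.046 × 10^-3 mol
[Cu2+] = 4.046 × 10^-3 / 0.01022 = 0.3959 mol/L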